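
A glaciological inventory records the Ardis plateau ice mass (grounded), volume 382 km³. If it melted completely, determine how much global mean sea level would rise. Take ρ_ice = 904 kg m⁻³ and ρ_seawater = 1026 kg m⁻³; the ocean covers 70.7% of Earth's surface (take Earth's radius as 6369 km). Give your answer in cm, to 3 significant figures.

Ardis: 382 km³ × (904/1026) = 336.6 km³ of water.
Spread over 3.60×10^14 m² of ocean, Δh = 3.366×10^11 / 3.60×10^14 = 9.34×10^-4 m = 0.0934 cm.

≈ 0.0934 cm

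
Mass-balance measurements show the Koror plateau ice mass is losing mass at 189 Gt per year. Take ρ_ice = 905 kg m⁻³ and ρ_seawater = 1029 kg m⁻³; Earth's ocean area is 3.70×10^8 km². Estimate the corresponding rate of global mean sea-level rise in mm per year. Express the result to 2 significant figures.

≈ 0.50 mm/yr

ρ_w = 1029 kg m⁻³. Annual water volume added = 189 Gt / ρ_w = 1.890×10^14 kg / 1029 kg m⁻³ = 1.837×10^11 m³.
Δh per year = 1.837×10^11 / 3.70×10^14 = 4.96×10^-4 m = 0.50 mm.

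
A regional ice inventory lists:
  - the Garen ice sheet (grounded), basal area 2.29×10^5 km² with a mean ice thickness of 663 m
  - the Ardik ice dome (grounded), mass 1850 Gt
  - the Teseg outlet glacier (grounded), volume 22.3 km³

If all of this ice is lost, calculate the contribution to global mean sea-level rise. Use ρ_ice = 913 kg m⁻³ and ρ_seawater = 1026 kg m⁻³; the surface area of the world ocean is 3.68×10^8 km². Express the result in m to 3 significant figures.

Garen: ice volume = 2.29×10^5 km² × 663 m = 1.518×10^5 km³; 1.518×10^5 × (913/1026) = 1.351×10^5 km³ of water.
Ardik: 1850 Gt = 1.850×10^15 kg; dividing by ρ_w = 1026 kg m⁻³ gives 1.803×10^12 m³ of water.
Teseg: 22.3 km³ × (913/1026) = 19.84 km³ of water.
Total added water ≈ 1.369×10^14 m³ over 3.68×10^14 m² → Δh = 0.372 m.

≈ 0.372 m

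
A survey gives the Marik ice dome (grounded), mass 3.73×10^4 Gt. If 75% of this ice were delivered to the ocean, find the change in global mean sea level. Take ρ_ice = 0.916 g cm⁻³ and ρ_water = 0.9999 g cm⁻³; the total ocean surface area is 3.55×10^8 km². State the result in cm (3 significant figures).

≈ 7.88 cm

Marik: 0.75 × 3.73×10^4 Gt = 2.798×10^16 kg; dividing by ρ_w = 0.9999 g cm⁻³ = 999.9 kg m⁻³ gives 2.798×10^13 m³ of water.
Spread over 3.55×10^14 m² of ocean, Δh = 2.798×10^13 / 3.55×10^14 = 0.0788 m = 7.88 cm.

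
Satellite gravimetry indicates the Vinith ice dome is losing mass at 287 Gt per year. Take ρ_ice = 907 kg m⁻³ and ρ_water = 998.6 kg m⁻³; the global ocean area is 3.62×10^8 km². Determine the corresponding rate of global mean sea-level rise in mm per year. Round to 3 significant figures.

ρ_w = 998.6 kg m⁻³. Annual water volume added = 287 Gt / ρ_w = 2.870×10^14 kg / 998.6 kg m⁻³ = 2.874×10^11 m³.
Δh per year = 2.874×10^11 / 3.62×10^14 = 7.94×10^-4 m = 0.794 mm.

≈ 0.794 mm/yr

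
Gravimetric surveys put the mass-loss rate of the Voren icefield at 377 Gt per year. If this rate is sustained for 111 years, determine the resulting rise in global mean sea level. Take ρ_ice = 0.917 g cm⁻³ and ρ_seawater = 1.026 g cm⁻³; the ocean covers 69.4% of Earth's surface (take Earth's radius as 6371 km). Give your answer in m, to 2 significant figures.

≈ 0.12 m

Total mass lost = 377 Gt/yr × 111 yr = 4.185×10^4 Gt = 4.185×10^16 kg.
ρ_w = 1.026 g cm⁻³ = 1026 kg m⁻³, so water volume = 4.185×10^16 / 1026 = 4.079×10^13 m³.
Δh = 4.079×10^13 / 3.54×10^14 = 0.115 m.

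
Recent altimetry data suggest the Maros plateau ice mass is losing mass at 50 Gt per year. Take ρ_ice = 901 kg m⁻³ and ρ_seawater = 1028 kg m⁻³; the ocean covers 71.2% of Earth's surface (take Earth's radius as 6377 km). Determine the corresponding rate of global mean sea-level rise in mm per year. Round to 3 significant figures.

ρ_w = 1028 kg m⁻³. Annual water volume added = 50 Gt / ρ_w = 5.000×10^13 kg / 1028 kg m⁻³ = 4.864×10^10 m³.
Δh per year = 4.864×10^10 / 3.64×10^14 = 1.34×10^-4 m = 0.134 mm.

≈ 0.134 mm/yr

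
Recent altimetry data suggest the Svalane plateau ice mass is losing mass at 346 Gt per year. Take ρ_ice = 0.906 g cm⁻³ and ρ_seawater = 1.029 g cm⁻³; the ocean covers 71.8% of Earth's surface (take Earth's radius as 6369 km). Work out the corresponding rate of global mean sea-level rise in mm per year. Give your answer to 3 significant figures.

ρ_w = 1.029 g cm⁻³ = 1029 kg m⁻³. Annual water volume added = 346 Gt / ρ_w = 3.460×10^14 kg / 1029 kg m⁻³ = 3.362×10^11 m³.
Δh per year = 3.362×10^11 / 3.66×10^14 = 9.19×10^-4 m = 0.919 mm.

≈ 0.919 mm/yr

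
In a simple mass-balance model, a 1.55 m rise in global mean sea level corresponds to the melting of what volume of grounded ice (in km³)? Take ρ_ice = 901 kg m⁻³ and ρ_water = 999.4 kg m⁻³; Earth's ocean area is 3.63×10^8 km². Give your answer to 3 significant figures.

Required water volume = Δh × A = 1.55 m × 3.63×10^14 m² = 5.626×10^14 m³ = 5.626×10^5 km³.
Ice volume = water volume × ρ_w/ρ_ice = 5.626×10^5 × 999.4/901 = 6.24×10^5 km³.

≈ 6.24×10^5 km³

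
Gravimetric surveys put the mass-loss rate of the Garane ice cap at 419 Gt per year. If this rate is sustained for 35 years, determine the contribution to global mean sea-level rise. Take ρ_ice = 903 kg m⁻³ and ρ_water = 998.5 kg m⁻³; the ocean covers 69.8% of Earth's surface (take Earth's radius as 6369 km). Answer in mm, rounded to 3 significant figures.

≈ 41.3 mm

Total mass lost = 419 Gt/yr × 35 yr = 1.466×10^4 Gt = 1.466×10^16 kg.
ρ_w = 998.5 kg m⁻³, so water volume = 1.466×10^16 / 998.5 = 1.469×10^13 m³.
Δh = 1.469×10^13 / 3.56×10^14 = 0.0413 m = 41.3 mm.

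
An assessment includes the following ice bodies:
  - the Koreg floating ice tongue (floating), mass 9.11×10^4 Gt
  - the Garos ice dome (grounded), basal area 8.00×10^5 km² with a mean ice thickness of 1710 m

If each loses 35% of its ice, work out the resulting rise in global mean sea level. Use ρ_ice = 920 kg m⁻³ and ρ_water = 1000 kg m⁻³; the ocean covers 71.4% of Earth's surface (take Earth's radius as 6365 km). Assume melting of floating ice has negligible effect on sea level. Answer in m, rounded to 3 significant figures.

≈ 1.21 m

The Koreg floating ice tongue is floating and already displaces its own weight of water, so its melt adds essentially nothing to sea level.
Garos: ice volume = 8.00×10^5 km² × 1710 m = 1.368×10^6 km³; 0.35 × 1.368×10^6 × (920/1000) = 4.405×10^5 km³ of water.
Total added water ≈ 4.405×10^14 m³ over 3.64×10^14 m² → Δh = 1.21 m.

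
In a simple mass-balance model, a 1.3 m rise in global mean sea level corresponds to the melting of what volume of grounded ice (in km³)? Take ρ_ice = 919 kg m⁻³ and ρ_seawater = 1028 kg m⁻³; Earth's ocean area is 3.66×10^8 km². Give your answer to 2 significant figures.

Required water volume = Δh × A = 1.3 m × 3.66×10^14 m² = 4.758×10^14 m³ = 4.758×10^5 km³.
Ice volume = water volume × ρ_w/ρ_ice = 4.758×10^5 × 1028/919 = 5.3×10^5 km³.

≈ 5.3×10^5 km³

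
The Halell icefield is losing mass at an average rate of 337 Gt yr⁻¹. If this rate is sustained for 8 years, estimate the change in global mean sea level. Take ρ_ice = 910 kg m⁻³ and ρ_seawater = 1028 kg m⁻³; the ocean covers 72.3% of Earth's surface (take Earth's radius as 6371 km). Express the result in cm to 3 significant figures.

≈ 0.711 cm

Total mass lost = 337 Gt/yr × 8 yr = 2696 Gt = 2.696×10^15 kg.
ρ_w = 1028 kg m⁻³, so water volume = 2.696×10^15 / 1028 = 2.623×10^12 m³.
Δh = 2.623×10^12 / 3.69×10^14 = 7.11×10^-3 m = 0.711 cm.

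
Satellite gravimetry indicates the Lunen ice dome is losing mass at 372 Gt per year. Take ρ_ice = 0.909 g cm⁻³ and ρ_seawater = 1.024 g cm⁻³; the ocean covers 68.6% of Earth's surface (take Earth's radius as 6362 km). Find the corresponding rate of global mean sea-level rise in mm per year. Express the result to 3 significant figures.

≈ 1.04 mm/yr

ρ_w = 1.024 g cm⁻³ = 1024 kg m⁻³. Annual water volume added = 372 Gt / ρ_w = 3.720×10^14 kg / 1024 kg m⁻³ = 3.633×10^11 m³.
Δh per year = 3.633×10^11 / 3.49×10^14 = 1.04×10^-3 m = 1.04 mm.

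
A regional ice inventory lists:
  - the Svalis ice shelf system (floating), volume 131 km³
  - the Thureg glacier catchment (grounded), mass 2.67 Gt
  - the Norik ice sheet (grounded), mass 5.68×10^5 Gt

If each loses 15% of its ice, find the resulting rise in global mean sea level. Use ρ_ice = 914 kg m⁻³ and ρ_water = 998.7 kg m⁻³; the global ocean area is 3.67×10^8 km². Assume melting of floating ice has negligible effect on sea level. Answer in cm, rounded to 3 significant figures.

≈ 23.2 cm

The Svalis ice shelf system is floating and already displaces its own weight of water, so its melt adds essentially nothing to sea level.
Thureg: 0.15 × 2.67 Gt = 4.005×10^11 kg; dividing by ρ_w = 998.7 kg m⁻³ gives 4.010×10^8 m³ of water.
Norik: 0.15 × 5.68×10^5 Gt = 8.520×10^16 kg; dividing by ρ_w = 998.7 kg m⁻³ gives 8.531×10^13 m³ of water.
Total added water ≈ 8.531×10^13 m³ over 3.67×10^14 m² → Δh = 0.232 m = 23.2 cm.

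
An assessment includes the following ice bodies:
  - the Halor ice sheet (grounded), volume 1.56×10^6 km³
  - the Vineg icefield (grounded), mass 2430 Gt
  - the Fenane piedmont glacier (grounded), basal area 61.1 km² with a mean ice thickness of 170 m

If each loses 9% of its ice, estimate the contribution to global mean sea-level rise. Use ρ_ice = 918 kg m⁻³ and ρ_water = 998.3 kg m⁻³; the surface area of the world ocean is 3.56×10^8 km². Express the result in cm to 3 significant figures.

≈ 36.3 cm

Halor: 0.09 × 1.56×10^6 km³ × (918/998.3) = 1.291×10^5 km³ of water.
Vineg: 0.09 × 2430 Gt = 2.187×10^14 kg; dividing by ρ_w = 998.3 kg m⁻³ gives 2.191×10^11 m³ of water.
Fenane: ice volume = 61.1 km² × 170 m = 10.39 km³; 0.09 × 10.39 × (918/998.3) = 0.8596 km³ of water.
Total added water ≈ 1.293×10^14 m³ over 3.56×10^14 m² → Δh = 0.363 m = 36.3 cm.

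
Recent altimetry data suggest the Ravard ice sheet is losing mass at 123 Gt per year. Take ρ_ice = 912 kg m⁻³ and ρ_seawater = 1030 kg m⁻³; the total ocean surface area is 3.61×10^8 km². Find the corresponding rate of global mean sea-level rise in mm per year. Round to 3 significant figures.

ρ_w = 1030 kg m⁻³. Annual water volume added = 123 Gt / ρ_w = 1.230×10^14 kg / 1030 kg m⁻³ = 1.194×10^11 m³.
Δh per year = 1.194×10^11 / 3.61×10^14 = 3.31×10^-4 m = 0.331 mm.

≈ 0.331 mm/yr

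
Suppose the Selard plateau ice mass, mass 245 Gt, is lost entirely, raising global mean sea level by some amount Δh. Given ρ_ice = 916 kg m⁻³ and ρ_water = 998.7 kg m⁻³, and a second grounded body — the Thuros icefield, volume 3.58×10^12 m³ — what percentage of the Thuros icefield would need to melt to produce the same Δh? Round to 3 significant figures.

≈ 7.47 %

Equal sea-level rise means equal mass of meltwater, i.e. equal mass of ice lost.
Ice mass of Selard: 2.450×10^14 kg; ice mass of Thuros: 3.279×10^15 kg.
Fraction required = 2.450×10^14 / 3.279×10^15 = 0.0747 → 7.47 %.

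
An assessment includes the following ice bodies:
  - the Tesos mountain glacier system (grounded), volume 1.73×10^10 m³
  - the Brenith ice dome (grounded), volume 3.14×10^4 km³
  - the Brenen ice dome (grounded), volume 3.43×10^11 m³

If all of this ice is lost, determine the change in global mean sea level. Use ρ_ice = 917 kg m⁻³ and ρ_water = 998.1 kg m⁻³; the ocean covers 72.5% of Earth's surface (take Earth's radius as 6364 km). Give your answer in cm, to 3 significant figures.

Tesos: 1.73×10^10 m³ × (917/998.1) = 1.589×10^10 m³ of water.
Brenith: 3.14×10^4 km³ × (917/998.1) = 2.885×10^4 km³ of water.
Brenen: 3.43×10^11 m³ × (917/998.1) = 3.151×10^11 m³ of water.
Total added water ≈ 2.918×10^13 m³ over 3.69×10^14 m² → Δh = 0.0791 m = 7.91 cm.

≈ 7.91 cm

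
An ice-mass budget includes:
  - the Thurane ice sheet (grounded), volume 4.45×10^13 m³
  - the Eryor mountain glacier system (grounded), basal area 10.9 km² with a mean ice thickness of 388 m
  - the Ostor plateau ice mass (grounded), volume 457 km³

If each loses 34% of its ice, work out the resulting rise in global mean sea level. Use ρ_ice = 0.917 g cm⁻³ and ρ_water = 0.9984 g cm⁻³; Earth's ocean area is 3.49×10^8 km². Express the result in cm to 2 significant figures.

≈ 4.0 cm

Thurane: 0.34 × 4.45×10^13 m³ × (917/998.4) = 1.390×10^13 m³ of water.
Eryor: ice volume = 10.9 km² × 388 m = 4.229 km³; 0.34 × 4.229 × (917/998.4) = 1.321 km³ of water.
Ostor: 0.34 × 457 km³ × (917/998.4) = 142.7 km³ of water.
Total added water ≈ 1.404×10^13 m³ over 3.49×10^14 m² → Δh = 0.0402 m = 4.0 cm.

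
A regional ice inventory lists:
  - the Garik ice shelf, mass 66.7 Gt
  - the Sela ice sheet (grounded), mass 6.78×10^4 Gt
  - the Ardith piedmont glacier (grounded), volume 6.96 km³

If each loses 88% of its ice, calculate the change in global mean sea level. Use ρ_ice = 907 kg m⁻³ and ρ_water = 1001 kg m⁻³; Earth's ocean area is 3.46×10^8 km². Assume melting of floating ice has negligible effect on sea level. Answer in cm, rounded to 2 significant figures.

The Garik ice shelf is floating and already displaces its own weight of water, so its melt adds essentially nothing to sea level.
Sela: 0.88 × 6.78×10^4 Gt = 5.966×10^16 kg; dividing by ρ_w = 1001 kg m⁻³ gives 5.960×10^13 m³ of water.
Ardith: 0.88 × 6.96 km³ × (907/1001) = 5.550 km³ of water.
Total added water ≈ 5.961×10^13 m³ over 3.46×10^14 m² → Δh = 0.172 m = 17 cm.

≈ 17 cm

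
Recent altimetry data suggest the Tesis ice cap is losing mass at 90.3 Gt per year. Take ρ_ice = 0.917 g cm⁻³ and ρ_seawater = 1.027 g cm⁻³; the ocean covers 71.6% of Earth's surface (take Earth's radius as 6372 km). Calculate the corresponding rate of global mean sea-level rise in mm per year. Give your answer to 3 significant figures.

ρ_w = 1.027 g cm⁻³ = 1027 kg m⁻³. Annual water volume added = 90.3 Gt / ρ_w = 9.030×10^13 kg / 1027 kg m⁻³ = 8.793×10^10 m³.
Δh per year = 8.793×10^10 / 3.65×10^14 = 2.41×10^-4 m = 0.241 mm.

≈ 0.241 mm/yr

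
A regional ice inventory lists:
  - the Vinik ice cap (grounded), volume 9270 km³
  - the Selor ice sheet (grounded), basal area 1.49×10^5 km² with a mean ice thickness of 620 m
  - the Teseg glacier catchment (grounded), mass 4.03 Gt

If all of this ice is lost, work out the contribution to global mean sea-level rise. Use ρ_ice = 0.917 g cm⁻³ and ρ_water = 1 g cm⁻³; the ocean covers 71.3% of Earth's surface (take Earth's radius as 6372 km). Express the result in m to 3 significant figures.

Vinik: 9270 km³ × (917/1000) = 8501 km³ of water.
Selor: ice volume = 1.49×10^5 km² × 620 m = 9.238×10^4 km³; 9.238×10^4 × (917/1000) = 8.471×10^4 km³ of water.
Teseg: 4.03 Gt = 4.030×10^12 kg; dividing by ρ_w = 1 g cm⁻³ = 1000 kg m⁻³ gives 4.030×10^9 m³ of water.
Total added water ≈ 9.322×10^13 m³ over 3.64×10^14 m² → Δh = 0.256 m.

≈ 0.256 m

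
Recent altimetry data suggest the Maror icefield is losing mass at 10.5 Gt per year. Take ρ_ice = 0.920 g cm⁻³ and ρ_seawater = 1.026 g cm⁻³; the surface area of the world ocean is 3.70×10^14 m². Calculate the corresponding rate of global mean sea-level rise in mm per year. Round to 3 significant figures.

ρ_w = 1.026 g cm⁻³ = 1026 kg m⁻³. Annual water volume added = 10.5 Gt / ρ_w = 1.050×10^13 kg / 1026 kg m⁻³ = 1.023×10^10 m³.
Δh per year = 1.023×10^10 / 3.70×10^14 = 2.77×10^-5 m = 0.0277 mm.

≈ 0.0277 mm/yr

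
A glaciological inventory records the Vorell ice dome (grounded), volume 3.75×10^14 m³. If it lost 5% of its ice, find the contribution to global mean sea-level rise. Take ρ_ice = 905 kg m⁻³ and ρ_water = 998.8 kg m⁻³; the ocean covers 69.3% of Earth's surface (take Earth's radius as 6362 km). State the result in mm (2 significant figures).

Vorell: 0.05 × 3.75×10^14 m³ × (905/998.8) = 1.699×10^13 m³ of water.
Spread over 3.52×10^14 m² of ocean, Δh = 1.699×10^13 / 3.52×10^14 = 0.0482 m = 48 mm.

≈ 48 mm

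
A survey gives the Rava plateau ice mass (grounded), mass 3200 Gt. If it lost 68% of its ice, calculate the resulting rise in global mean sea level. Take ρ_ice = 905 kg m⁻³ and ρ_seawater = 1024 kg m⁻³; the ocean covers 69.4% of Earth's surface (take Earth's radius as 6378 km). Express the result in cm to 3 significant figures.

≈ 0.599 cm

Rava: 0.68 × 3200 Gt = 2.176×10^15 kg; dividing by ρ_w = 1024 kg m⁻³ gives 2.125×10^12 m³ of water.
Spread over 3.55×10^14 m² of ocean, Δh = 2.125×10^12 / 3.55×10^14 = 5.99×10^-3 m = 0.599 cm.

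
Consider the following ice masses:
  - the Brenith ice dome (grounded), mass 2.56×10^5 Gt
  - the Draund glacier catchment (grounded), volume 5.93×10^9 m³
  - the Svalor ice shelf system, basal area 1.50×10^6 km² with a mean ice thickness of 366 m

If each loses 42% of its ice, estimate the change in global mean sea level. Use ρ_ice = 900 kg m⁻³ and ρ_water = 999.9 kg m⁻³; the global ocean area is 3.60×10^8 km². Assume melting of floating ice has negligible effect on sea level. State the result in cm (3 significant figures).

≈ 29.9 cm

Brenith: 0.42 × 2.56×10^5 Gt = 1.075×10^17 kg; dividing by ρ_w = 999.9 kg m⁻³ gives 1.075×10^14 m³ of water.
Draund: 0.42 × 5.93×10^9 m³ × (900/999.9) = 2.242×10^9 m³ of water.
The Svalor ice shelf system is floating and already displaces its own weight of water, so its melt adds essentially nothing to sea level.
Total added water ≈ 1.075×10^14 m³ over 3.60×10^14 m² → Δh = 0.299 m = 29.9 cm.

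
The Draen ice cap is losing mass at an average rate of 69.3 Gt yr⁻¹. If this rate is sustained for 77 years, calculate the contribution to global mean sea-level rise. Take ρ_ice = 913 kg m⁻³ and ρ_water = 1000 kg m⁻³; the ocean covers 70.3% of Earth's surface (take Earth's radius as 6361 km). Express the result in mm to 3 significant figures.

≈ 14.9 mm

Total mass lost = 69.3 Gt/yr × 77 yr = 5336 Gt = 5.336×10^15 kg.
ρ_w = 1000 kg m⁻³, so water volume = 5.336×10^15 / 1000 = 5.336×10^12 m³.
Δh = 5.336×10^12 / 3.57×10^14 = 0.0149 m = 14.9 mm.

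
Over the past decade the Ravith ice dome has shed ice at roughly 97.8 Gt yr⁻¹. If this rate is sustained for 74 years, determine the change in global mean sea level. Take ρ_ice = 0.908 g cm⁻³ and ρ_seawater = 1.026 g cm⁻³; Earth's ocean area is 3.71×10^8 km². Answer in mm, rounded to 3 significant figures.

≈ 19.0 mm

Total mass lost = 97.8 Gt/yr × 74 yr = 7237 Gt = 7.237×10^15 kg.
ρ_w = 1.026 g cm⁻³ = 1026 kg m⁻³, so water volume = 7.237×10^15 / 1026 = 7.054×10^12 m³.
Δh = 7.054×10^12 / 3.71×10^14 = 0.0190 m = 19.0 mm.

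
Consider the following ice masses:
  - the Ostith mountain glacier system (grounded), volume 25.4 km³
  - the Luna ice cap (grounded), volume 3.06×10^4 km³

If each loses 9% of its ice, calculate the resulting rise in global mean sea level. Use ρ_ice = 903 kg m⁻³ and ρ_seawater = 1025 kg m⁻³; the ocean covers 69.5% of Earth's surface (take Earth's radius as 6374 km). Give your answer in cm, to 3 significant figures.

Ostith: 0.09 × 25.4 km³ × (903/1025) = 2.014 km³ of water.
Luna: 0.09 × 3.06×10^4 km³ × (903/1025) = 2426 km³ of water.
Total added water ≈ 2.428×10^12 m³ over 3.55×10^14 m² → Δh = 6.84×10^-3 m = 0.684 cm.

≈ 0.684 cm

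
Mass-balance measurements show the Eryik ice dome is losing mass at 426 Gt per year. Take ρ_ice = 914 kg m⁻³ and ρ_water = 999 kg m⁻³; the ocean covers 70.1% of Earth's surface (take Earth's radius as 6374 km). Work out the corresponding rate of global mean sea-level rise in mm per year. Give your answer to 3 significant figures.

ρ_w = 999 kg m⁻³. Annual water volume added = 426 Gt / ρ_w = 4.260×10^14 kg / 999 kg m⁻³ = 4.264×10^11 m³.
Δh per year = 4.264×10^11 / 3.58×10^14 = 1.19×10^-3 m = 1.19 mm.

≈ 1.19 mm/yr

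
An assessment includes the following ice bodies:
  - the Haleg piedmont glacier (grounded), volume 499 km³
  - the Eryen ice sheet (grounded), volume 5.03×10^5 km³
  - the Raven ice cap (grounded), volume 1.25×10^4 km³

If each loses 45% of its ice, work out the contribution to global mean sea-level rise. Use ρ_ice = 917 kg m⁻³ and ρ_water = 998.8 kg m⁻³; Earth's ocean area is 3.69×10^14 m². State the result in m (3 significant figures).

≈ 0.578 m

Haleg: 0.45 × 499 km³ × (917/998.8) = 206.2 km³ of water.
Eryen: 0.45 × 5.03×10^5 km³ × (917/998.8) = 2.078×10^5 km³ of water.
Raven: 0.45 × 1.25×10^4 km³ × (917/998.8) = 5164 km³ of water.
Total added water ≈ 2.132×10^14 m³ over 3.69×10^14 m² → Δh = 0.578 m.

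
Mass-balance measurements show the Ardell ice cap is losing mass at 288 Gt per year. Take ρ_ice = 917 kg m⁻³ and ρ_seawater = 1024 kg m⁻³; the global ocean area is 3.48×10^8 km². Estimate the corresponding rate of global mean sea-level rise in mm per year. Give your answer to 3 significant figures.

≈ 0.808 mm/yr

ρ_w = 1024 kg m⁻³. Annual water volume added = 288 Gt / ρ_w = 2.880×10^14 kg / 1024 kg m⁻³ = 2.812×10^11 m³.
Δh per year = 2.812×10^11 / 3.48×10^14 = 8.08×10^-4 m = 0.808 mm.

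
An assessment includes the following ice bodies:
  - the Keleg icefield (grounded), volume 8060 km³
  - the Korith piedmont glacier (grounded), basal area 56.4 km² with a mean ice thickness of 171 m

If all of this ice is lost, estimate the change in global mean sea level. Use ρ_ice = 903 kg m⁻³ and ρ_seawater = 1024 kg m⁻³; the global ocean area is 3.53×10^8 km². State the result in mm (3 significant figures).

≈ 20.2 mm

Keleg: 8060 km³ × (903/1024) = 7108 km³ of water.
Korith: ice volume = 56.4 km² × 171 m = 9.644 km³; 9.644 × (903/1024) = 8.505 km³ of water.
Total added water ≈ 7.116×10^12 m³ over 3.53×10^14 m² → Δh = 0.0202 m = 20.2 mm.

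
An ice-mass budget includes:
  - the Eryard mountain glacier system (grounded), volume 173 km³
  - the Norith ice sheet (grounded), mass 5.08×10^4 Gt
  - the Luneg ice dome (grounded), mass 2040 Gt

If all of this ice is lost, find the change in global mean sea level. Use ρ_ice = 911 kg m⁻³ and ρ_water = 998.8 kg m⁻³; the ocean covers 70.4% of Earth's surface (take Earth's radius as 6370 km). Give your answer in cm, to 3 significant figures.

Eryard: 173 km³ × (911/998.8) = 157.8 km³ of water.
Norith: 5.08×10^4 Gt = 5.080×10^16 kg; dividing by ρ_w = 998.8 kg m⁻³ gives 5.086×10^13 m³ of water.
Luneg: 2040 Gt = 2.040×10^15 kg; dividing by ρ_w = 998.8 kg m⁻³ gives 2.042×10^12 m³ of water.
Total added water ≈ 5.306×10^13 m³ over 3.59×10^14 m² → Δh = 0.148 m = 14.8 cm.

≈ 14.8 cm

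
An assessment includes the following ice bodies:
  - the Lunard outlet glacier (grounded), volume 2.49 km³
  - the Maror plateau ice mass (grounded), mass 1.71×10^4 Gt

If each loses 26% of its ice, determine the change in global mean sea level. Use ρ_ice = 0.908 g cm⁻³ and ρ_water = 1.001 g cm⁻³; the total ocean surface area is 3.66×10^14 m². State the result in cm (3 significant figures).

≈ 1.21 cm

Lunard: 0.26 × 2.49 km³ × (908/1001) = 0.5873 km³ of water.
Maror: 0.26 × 1.71×10^4 Gt = 4.446×10^15 kg; dividing by ρ_w = 1.001 g cm⁻³ = 1001 kg m⁻³ gives 4.442×10^12 m³ of water.
Total added water ≈ 4.442×10^12 m³ over 3.66×10^14 m² → Δh = 0.0121 m = 1.21 cm.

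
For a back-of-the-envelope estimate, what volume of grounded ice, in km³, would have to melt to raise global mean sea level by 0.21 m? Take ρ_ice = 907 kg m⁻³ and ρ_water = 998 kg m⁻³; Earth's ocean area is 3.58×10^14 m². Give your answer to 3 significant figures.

Required water volume = Δh × A = 0.21 m × 3.58×10^14 m² = 7.518×10^13 m³ = 7.518×10^4 km³.
Ice volume = water volume × ρ_w/ρ_ice = 7.518×10^4 × 998/907 = 8.27×10^4 km³.

≈ 8.27×10^4 km³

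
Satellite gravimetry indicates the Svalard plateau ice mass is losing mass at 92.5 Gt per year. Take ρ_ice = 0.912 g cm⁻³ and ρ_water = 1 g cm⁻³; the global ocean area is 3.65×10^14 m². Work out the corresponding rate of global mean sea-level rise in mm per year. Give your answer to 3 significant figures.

≈ 0.253 mm/yr

ρ_w = 1 g cm⁻³ = 1000 kg m⁻³. Annual water volume added = 92.5 Gt / ρ_w = 9.250×10^13 kg / 1000 kg m⁻³ = 9.250×10^10 m³.
Δh per year = 9.250×10^10 / 3.65×10^14 = 2.53×10^-4 m = 0.253 mm.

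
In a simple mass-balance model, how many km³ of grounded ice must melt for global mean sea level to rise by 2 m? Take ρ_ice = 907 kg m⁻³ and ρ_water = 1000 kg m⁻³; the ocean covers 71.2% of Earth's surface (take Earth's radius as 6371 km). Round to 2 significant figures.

≈ 8.0×10^5 km³

Required water volume = Δh × A = 2 m × 3.63×10^14 m² = 7.263×10^14 m³ = 7.263×10^5 km³.
Ice volume = water volume × ρ_w/ρ_ice = 7.263×10^5 × 1000/907 = 8.0×10^5 km³.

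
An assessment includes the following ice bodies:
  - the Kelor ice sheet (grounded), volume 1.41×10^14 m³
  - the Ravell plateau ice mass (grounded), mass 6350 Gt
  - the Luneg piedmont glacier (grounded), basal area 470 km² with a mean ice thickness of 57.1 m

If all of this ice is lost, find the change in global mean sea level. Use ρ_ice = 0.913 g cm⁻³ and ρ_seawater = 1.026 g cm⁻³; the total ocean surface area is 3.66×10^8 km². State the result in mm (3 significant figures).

Kelor: 1.41×10^14 m³ × (913/1026) = 1.255×10^14 m³ of water.
Ravell: 6350 Gt = 6.350×10^15 kg; dividing by ρ_w = 1.026 g cm⁻³ = 1026 kg m⁻³ gives 6.189×10^12 m³ of water.
Luneg: ice volume = 470 km² × 57.1 m = 26.84 km³; 26.84 × (913/1026) = 23.88 km³ of water.
Total added water ≈ 1.317×10^14 m³ over 3.66×10^14 m² → Δh = 0.360 m = 360 mm.

≈ 360 mm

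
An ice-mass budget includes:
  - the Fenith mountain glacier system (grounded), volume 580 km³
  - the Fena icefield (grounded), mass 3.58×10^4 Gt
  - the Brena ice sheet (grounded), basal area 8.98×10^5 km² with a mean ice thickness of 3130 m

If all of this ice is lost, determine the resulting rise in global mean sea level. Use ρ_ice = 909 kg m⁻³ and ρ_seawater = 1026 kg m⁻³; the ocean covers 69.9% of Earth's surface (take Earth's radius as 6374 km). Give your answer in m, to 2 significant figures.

≈ 7.1 m

Fenith: 580 km³ × (909/1026) = 513.9 km³ of water.
Fena: 3.58×10^4 Gt = 3.580×10^16 kg; dividing by ρ_w = 1026 kg m⁻³ gives 3.489×10^13 m³ of water.
Brena: ice volume = 8.98×10^5 km² × 3130 m = 2.811×10^6 km³; 2.811×10^6 × (909/1026) = 2.490×10^6 km³ of water.
Total added water ≈ 2.526×10^15 m³ over 3.57×10^14 m² → Δh = 7.08 m.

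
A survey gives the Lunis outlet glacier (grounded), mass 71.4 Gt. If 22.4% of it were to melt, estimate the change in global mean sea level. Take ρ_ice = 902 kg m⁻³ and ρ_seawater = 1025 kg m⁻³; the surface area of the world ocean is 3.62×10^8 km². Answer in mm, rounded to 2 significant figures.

≈ 0.043 mm

Lunis: 0.224 × 71.4 Gt = 1.599×10^13 kg; dividing by ρ_w = 1025 kg m⁻³ gives 1.560×10^10 m³ of water.
Spread over 3.62×10^14 m² of ocean, Δh = 1.560×10^10 / 3.62×10^14 = 4.31×10^-5 m = 0.043 mm.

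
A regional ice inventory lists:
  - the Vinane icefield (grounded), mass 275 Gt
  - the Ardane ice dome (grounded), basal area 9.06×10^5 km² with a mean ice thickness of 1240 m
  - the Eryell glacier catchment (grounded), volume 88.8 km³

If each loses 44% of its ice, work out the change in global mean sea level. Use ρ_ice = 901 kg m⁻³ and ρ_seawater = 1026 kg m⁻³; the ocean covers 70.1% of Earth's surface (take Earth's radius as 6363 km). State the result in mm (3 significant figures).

Vinane: 0.44 × 275 Gt = 1.210×10^14 kg; dividing by ρ_w = 1026 kg m⁻³ gives 1.179×10^11 m³ of water.
Ardane: ice volume = 9.06×10^5 km² × 1240 m = 1.123×10^6 km³; 0.44 × 1.123×10^6 × (901/1026) = 4.341×10^5 km³ of water.
Eryell: 0.44 × 88.8 km³ × (901/1026) = 34.31 km³ of water.
Total added water ≈ 4.342×10^14 m³ over 3.57×10^14 m² → Δh = 1.22 m = 1220 mm.

≈ 1220 mm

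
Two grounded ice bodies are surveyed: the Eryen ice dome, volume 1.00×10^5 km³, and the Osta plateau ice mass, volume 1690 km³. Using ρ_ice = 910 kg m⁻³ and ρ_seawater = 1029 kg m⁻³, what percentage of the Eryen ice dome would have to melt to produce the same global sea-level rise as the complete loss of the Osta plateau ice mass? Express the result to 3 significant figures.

Equal sea-level rise means equal mass of meltwater, i.e. equal mass of ice lost.
Ice mass of Osta: 1.538×10^15 kg; ice mass of Eryen: 9.100×10^16 kg.
Fraction required = 1.538×10^15 / 9.100×10^16 = 0.0169 → 1.69 %.

≈ 1.69 %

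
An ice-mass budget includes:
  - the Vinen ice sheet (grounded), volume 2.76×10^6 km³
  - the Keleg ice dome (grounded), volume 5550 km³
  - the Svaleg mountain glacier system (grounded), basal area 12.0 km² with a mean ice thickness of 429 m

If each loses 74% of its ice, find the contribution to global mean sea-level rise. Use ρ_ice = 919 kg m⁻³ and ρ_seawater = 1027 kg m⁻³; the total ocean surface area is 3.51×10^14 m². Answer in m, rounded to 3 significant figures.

≈ 5.22 m

Vinen: 0.74 × 2.76×10^6 km³ × (919/1027) = 1.828×10^6 km³ of water.
Keleg: 0.74 × 5550 km³ × (919/1027) = 3675 km³ of water.
Svaleg: ice volume = 12.0 km² × 429 m = 5.148 km³; 0.74 × 5.148 × (919/1027) = 3.409 km³ of water.
Total added water ≈ 1.831×10^15 m³ over 3.51×10^14 m² → Δh = 5.22 m.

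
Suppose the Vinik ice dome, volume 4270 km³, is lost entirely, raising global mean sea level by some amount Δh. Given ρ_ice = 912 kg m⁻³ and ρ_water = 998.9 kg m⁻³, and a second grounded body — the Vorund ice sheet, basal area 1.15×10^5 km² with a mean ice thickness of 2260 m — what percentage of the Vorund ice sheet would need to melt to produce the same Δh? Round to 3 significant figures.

≈ 1.64 %

Equal sea-level rise means equal mass of meltwater, i.e. equal mass of ice lost.
Ice mass of Vinik: 3.894×10^15 kg; ice mass of Vorund: 2.370×10^17 kg.
Fraction required = 3.894×10^15 / 2.370×10^17 = 0.0164 → 1.64 %.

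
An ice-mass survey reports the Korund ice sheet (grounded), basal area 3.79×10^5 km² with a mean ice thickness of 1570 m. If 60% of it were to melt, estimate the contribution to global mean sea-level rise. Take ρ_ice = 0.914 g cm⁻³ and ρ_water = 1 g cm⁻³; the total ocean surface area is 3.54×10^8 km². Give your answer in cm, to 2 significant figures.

≈ 92 cm

Korund: ice volume = 3.79×10^5 km² × 1570 m = 5.950×10^5 km³; 0.6 × 5.950×10^5 × (914/1000) = 3.263×10^5 km³ of water.
Spread over 3.54×10^14 m² of ocean, Δh = 3.263×10^14 / 3.54×10^14 = 0.922 m = 92 cm.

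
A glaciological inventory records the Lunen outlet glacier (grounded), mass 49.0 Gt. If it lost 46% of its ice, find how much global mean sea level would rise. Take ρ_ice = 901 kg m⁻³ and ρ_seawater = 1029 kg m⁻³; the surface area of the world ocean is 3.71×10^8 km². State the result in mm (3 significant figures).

≈ 0.0590 mm

Lunen: 0.46 × 49.0 Gt = 2.254×10^13 kg; dividing by ρ_w = 1029 kg m⁻³ gives 2.190×10^10 m³ of water.
Spread over 3.71×10^14 m² of ocean, Δh = 2.190×10^10 / 3.71×10^14 = 5.90×10^-5 m = 0.0590 mm.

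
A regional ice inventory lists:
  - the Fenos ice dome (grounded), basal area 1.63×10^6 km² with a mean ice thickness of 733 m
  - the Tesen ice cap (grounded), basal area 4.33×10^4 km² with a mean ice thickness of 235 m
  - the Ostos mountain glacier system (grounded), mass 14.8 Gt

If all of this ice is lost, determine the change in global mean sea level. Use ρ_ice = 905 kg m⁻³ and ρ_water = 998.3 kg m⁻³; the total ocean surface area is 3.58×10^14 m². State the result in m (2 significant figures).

Fenos: ice volume = 1.63×10^6 km² × 733 m = 1.195×10^6 km³; 1.195×10^6 × (905/998.3) = 1.083×10^6 km³ of water.
Tesen: ice volume = 4.33×10^4 km² × 235 m = 1.018×10^4 km³; 1.018×10^4 × (905/998.3) = 9225 km³ of water.
Ostos: 14.8 Gt = 1.480×10^13 kg; dividing by ρ_w = 998.3 kg m⁻³ gives 1.483×10^10 m³ of water.
Total added water ≈ 1.092×10^15 m³ over 3.58×10^14 m² → Δh = 3.05 m.

≈ 3.1 m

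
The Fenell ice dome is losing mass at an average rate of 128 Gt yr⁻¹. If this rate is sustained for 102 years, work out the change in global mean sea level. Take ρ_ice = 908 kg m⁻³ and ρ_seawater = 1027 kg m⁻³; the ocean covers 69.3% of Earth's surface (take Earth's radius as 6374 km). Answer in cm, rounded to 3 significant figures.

≈ 3.59 cm

Total mass lost = 128 Gt/yr × 102 yr = 1.306×10^4 Gt = 1.306×10^16 kg.
ρ_w = 1027 kg m⁻³, so water volume = 1.306×10^16 / 1027 = 1.271×10^13 m³.
Δh = 1.271×10^13 / 3.54×10^14 = 0.0359 m = 3.59 cm.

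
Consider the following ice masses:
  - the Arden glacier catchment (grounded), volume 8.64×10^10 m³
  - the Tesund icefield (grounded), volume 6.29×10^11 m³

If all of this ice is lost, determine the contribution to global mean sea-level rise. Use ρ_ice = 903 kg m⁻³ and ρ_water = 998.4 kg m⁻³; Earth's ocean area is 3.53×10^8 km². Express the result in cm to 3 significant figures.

≈ 0.183 cm

Arden: 8.64×10^10 m³ × (903/998.4) = 7.814×10^10 m³ of water.
Tesund: 6.29×10^11 m³ × (903/998.4) = 5.689×10^11 m³ of water.
Total added water ≈ 6.470×10^11 m³ over 3.53×10^14 m² → Δh = 1.83×10^-3 m = 0.183 cm.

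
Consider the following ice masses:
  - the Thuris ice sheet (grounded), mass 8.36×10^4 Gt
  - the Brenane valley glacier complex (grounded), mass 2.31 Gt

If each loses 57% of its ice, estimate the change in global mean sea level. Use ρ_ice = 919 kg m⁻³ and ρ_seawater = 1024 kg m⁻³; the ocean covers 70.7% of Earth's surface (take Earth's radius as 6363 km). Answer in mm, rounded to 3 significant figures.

Thuris: 0.57 × 8.36×10^4 Gt = 4.765×10^16 kg; dividing by ρ_w = 1024 kg m⁻³ gives 4.654×10^13 m³ of water.
Brenane: 0.57 × 2.31 Gt = 1.317×10^12 kg; dividing by ρ_w = 1024 kg m⁻³ gives 1.286×10^9 m³ of water.
Total added water ≈ 4.654×10^13 m³ over 3.60×10^14 m² → Δh = 0.129 m = 129 mm.

≈ 129 mm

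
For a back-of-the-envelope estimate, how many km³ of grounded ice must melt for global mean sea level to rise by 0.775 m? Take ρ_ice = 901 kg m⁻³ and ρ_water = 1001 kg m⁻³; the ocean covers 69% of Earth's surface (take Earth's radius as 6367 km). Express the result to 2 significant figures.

Required water volume = Δh × A = 0.775 m × 3.52×10^14 m² = 2.724×10^14 m³ = 2.724×10^5 km³.
Ice volume = water volume × ρ_w/ρ_ice = 2.724×10^5 × 1001/901 = 3.0×10^5 km³.

≈ 3.0×10^5 km³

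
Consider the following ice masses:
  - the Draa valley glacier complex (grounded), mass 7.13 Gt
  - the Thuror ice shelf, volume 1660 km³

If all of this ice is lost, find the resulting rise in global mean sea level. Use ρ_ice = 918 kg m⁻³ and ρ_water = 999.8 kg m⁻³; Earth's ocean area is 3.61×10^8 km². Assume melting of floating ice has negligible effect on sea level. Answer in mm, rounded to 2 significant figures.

Draa: 7.13 Gt = 7.130×10^12 kg; dividing by ρ_w = 999.8 kg m⁻³ gives 7.131×10^9 m³ of water.
The Thuror ice shelf is floating and already displaces its own weight of water, so its melt adds essentially nothing to sea level.
Total added water ≈ 7.131×10^9 m³ over 3.61×10^14 m² → Δh = 1.98×10^-5 m = 0.020 mm.

≈ 0.020 mm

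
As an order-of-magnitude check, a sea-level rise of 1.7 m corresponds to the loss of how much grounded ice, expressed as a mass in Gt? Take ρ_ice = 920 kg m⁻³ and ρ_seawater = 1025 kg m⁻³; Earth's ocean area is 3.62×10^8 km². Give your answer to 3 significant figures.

Required water volume = Δh × A = 1.7 m × 3.62×10^14 m² = 6.154×10^14 m³.
ρ_w = 1025 kg m⁻³, so the mass of water = 6.154×10^14 m³ × 1025 kg m⁻³ = 6.308×10^17 kg = 6.31×10^5 Gt (and the same mass of ice, by conservation).

≈ 6.31×10^5 Gt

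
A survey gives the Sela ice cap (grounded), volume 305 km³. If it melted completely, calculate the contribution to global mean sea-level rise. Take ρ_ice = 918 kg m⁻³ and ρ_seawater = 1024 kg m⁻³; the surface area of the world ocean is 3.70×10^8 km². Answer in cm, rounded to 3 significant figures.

≈ 0.0739 cm

Sela: 305 km³ × (918/1024) = 273.4 km³ of water.
Spread over 3.70×10^14 m² of ocean, Δh = 2.734×10^11 / 3.70×10^14 = 7.39×10^-4 m = 0.0739 cm.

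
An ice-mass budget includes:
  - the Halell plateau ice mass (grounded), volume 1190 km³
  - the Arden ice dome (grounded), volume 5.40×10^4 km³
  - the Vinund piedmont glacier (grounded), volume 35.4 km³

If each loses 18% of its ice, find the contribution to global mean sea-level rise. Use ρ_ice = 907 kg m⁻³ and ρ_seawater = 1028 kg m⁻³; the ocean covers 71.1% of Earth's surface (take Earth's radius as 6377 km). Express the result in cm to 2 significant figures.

≈ 2.4 cm

Halell: 0.18 × 1190 km³ × (907/1028) = 189.0 km³ of water.
Arden: 0.18 × 5.40×10^4 km³ × (907/1028) = 8576 km³ of water.
Vinund: 0.18 × 35.4 km³ × (907/1028) = 5.622 km³ of water.
Total added water ≈ 8.771×10^12 m³ over 3.63×10^14 m² → Δh = 0.0241 m = 2.4 cm.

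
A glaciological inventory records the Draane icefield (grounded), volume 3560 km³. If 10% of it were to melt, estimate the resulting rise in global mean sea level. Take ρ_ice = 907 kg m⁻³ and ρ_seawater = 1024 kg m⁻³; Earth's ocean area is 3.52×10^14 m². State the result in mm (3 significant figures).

Draane: 0.1 × 3560 km³ × (907/1024) = 315.3 km³ of water.
Spread over 3.52×10^14 m² of ocean, Δh = 3.153×10^11 / 3.52×10^14 = 8.96×10^-4 m = 0.896 mm.

≈ 0.896 mm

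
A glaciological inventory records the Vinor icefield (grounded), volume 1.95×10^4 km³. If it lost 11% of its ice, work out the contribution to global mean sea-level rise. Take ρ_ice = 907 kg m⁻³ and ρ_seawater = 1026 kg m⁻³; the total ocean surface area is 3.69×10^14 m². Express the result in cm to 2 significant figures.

Vinor: 0.11 × 1.95×10^4 km³ × (907/1026) = 1896 km³ of water.
Spread over 3.69×10^14 m² of ocean, Δh = 1.896×10^12 / 3.69×10^14 = 5.14×10^-3 m = 0.51 cm.

≈ 0.51 cm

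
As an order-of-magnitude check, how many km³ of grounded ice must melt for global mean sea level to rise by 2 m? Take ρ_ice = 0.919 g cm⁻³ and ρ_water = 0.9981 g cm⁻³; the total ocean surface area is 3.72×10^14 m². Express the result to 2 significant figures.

≈ 8.1×10^5 km³

Required water volume = Δh × A = 2 m × 3.72×10^14 m² = 7.440×10^14 m³ = 7.440×10^5 km³.
Ice volume = water volume × ρ_w/ρ_ice = 7.440×10^5 × 998.1/919 = 8.1×10^5 km³.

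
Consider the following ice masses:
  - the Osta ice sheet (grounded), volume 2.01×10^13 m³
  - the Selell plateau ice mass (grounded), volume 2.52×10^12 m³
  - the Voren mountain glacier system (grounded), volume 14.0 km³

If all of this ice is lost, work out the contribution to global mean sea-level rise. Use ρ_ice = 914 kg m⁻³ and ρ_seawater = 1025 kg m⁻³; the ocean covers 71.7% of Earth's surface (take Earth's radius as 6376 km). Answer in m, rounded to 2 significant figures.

Osta: 2.01×10^13 m³ × (914/1025) = 1.792×10^13 m³ of water.
Selell: 2.52×10^12 m³ × (914/1025) = 2.247×10^12 m³ of water.
Voren: 14.0 km³ × (914/1025) = 12.48 km³ of water.
Total added water ≈ 2.018×10^13 m³ over 3.66×10^14 m² → Δh = 0.0551 m.

≈ 0.055 m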